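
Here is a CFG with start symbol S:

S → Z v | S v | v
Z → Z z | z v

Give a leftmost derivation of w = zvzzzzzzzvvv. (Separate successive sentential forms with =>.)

S=>Sv=>Svv=>Zvvv=>Zzvvv=>Zzzvvv=>Zzzzvvv=>Zzzzzvvv=>Zzzzzzvvv=>Zzzzzzzvvv=>Zzzzzzzzvvv=>zvzzzzzzzvvv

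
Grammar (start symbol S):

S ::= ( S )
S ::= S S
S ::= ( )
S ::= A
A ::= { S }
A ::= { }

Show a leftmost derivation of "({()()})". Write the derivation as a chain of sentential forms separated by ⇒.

S ⇒ (S) ⇒ (A) ⇒ ({S}) ⇒ ({SS}) ⇒ ({()S}) ⇒ ({()()})

S ⇒ (S)   [S ::= ( S )]
(S) ⇒ (A)   [S ::= A]
(A) ⇒ ({S})   [A ::= { S }]
({S}) ⇒ ({SS})   [S ::= S S]
({SS}) ⇒ ({()S})   [S ::= ( )]
({()S}) ⇒ ({()()})   [S ::= ( )]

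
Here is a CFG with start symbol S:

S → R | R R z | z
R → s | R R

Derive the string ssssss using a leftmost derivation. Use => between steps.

S=>R=>RR=>RRR=>RRRR=>sRRR=>sRRRR=>sRRRRR=>ssRRRR=>sssRRR=>ssssRR=>sssssR=>ssssss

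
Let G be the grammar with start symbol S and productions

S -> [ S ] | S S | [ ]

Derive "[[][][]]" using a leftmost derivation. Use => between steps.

S => [S]   [S -> [ S ]]
[S] => [SS]   [S -> S S]
[SS] => [SSS]   [S -> S S]
[SSS] => [[]SS]   [S -> [ ]]
[[]SS] => [[][]S]   [S -> [ ]]
[[][]S] => [[][][]]   [S -> [ ]]

S => [S] => [SS] => [SSS] => [[]SS] => [[][]S] => [[][][]]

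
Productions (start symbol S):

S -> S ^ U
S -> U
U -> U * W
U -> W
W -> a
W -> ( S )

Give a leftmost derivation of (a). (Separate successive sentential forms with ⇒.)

S ⇒ U   [S -> U]
U ⇒ W   [U -> W]
W ⇒ (S)   [W -> ( S )]
(S) ⇒ (U)   [S -> U]
(U) ⇒ (W)   [U -> W]
(W) ⇒ (a)   [W -> a]

S ⇒ U ⇒ W ⇒ (S) ⇒ (U) ⇒ (W) ⇒ (a)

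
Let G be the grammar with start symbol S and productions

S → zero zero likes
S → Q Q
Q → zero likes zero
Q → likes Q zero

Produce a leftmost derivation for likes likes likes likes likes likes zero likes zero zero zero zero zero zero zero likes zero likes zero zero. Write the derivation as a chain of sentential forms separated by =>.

S => Q Q => likes Q zero Q => likes likes Q zero zero Q => likes likes likes Q zero zero zero Q => likes likes likes likes Q zero zero zero zero Q => likes likes likes likes likes Q zero zero zero zero zero Q => likes likes likes likes likes likes Q zero zero zero zero zero zero Q => likes likes likes likes likes likes zero likes zero zero zero zero zero zero zero Q => likes likes likes likes likes likes zero likes zero zero zero zero zero zero zero likes Q zero => likes likes likes likes likes likes zero likes zero zero zero zero zero zero zero likes zero likes zero zero

S => Q Q   [S → Q Q]
Q Q => likes Q zero Q   [Q → likes Q zero]
likes Q zero Q => likes likes Q zero zero Q   [Q → likes Q zero]
likes likes Q zero zero Q => likes likes likes Q zero zero zero Q   [Q → likes Q zero]
likes likes likes Q zero zero zero Q => likes likes likes likes Q zero zero zero zero Q   [Q → likes Q zero]
likes likes likes likes Q zero zero zero zero Q => likes likes likes likes likes Q zero zero zero zero zero Q   [Q → likes Q zero]
likes likes likes likes likes Q zero zero zero zero zero Q => likes likes likes likes likes likes Q zero zero zero zero zero zero Q   [Q → likes Q zero]
likes likes likes likes likes likes Q zero zero zero zero zero zero Q => likes likes likes likes likes likes zero likes zero zero zero zero zero zero zero Q   [Q → zero likes zero]
likes likes likes likes likes likes zero likes zero zero zero zero zero zero zero Q => likes likes likes likes likes likes zero likes zero zero zero zero zero zero zero likes Q zero   [Q → likes Q zero]
likes likes likes likes likes likes zero likes zero zero zero zero zero zero zero likes Q zero => likes likes likes likes likes likes zero likes zero zero zero zero zero zero zero likes zero likes zero zero   [Q → zero likes zero]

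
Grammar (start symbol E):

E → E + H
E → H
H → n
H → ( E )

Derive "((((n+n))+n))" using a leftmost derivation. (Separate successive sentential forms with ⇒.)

E ⇒ H ⇒ (E) ⇒ (H) ⇒ ((E)) ⇒ ((E+H)) ⇒ ((H+H)) ⇒ (((E)+H)) ⇒ (((H)+H)) ⇒ ((((E))+H)) ⇒ ((((E+H))+H)) ⇒ ((((H+H))+H)) ⇒ ((((n+H))+H)) ⇒ ((((n+n))+H)) ⇒ ((((n+n))+n))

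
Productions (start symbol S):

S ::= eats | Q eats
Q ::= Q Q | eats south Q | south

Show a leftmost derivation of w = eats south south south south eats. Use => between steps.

S => Q eats => eats south Q eats => eats south Q Q eats => eats south south Q eats => eats south south Q Q eats => eats south south south Q eats => eats south south south south eats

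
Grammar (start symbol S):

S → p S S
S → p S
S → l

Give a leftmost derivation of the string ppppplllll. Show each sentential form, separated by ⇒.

S ⇒ pS   [S → p S]
pS ⇒ ppSS   [S → p S S]
ppSS ⇒ pppSSS   [S → p S S]
pppSSS ⇒ ppppSSSS   [S → p S S]
ppppSSSS ⇒ pppppSSSSS   [S → p S S]
pppppSSSSS ⇒ ppppplSSSS   [S → l]
ppppplSSSS ⇒ pppppllSSS   [S → l]
pppppllSSS ⇒ ppppplllSS   [S → l]
ppppplllSS ⇒ pppppllllS   [S → l]
pppppllllS ⇒ ppppplllll   [S → l]

S ⇒ pS ⇒ ppSS ⇒ pppSSS ⇒ ppppSSSS ⇒ pppppSSSSS ⇒ ppppplSSSS ⇒ pppppllSSS ⇒ ppppplllSS ⇒ pppppllllS ⇒ ppppplllll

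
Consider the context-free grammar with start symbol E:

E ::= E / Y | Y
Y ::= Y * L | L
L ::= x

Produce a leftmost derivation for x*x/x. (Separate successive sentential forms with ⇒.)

E ⇒ E/Y ⇒ Y/Y ⇒ Y*L/Y ⇒ L*L/Y ⇒ x*L/Y ⇒ x*x/Y ⇒ x*x/L ⇒ x*x/x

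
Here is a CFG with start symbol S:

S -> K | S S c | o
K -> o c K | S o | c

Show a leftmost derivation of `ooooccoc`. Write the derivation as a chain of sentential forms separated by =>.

S => SSc   [S -> S S c]
SSc => KSc   [S -> K]
KSc => SoSc   [K -> S o]
SoSc => KoSc   [S -> K]
KoSc => SooSc   [K -> S o]
SooSc => oooSc   [S -> o]
oooSc => oooKc   [S -> K]
oooKc => oooocKc   [K -> o c K]
oooocKc => oooocSoc   [K -> S o]
oooocSoc => oooocKoc   [S -> K]
oooocKoc => ooooccoc   [K -> c]

S => SSc => KSc => SoSc => KoSc => SooSc => oooSc => oooKc => oooocKc => oooocSoc => oooocKoc => ooooccoc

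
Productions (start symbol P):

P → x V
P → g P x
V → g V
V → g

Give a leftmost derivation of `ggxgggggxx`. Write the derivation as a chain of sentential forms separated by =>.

P => gPx => ggPxx => ggxVxx => ggxgVxx => ggxggVxx => ggxgggVxx => ggxggggVxx => ggxgggggxx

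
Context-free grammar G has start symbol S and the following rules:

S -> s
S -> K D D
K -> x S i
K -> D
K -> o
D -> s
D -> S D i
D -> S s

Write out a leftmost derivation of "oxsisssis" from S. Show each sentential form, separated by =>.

S=>KDD=>oDD=>oSDiD=>oKDDDiD=>oxSiDDDiD=>oxsiDDDiD=>oxsisDDiD=>oxsissDiD=>oxsisssiD=>oxsisssis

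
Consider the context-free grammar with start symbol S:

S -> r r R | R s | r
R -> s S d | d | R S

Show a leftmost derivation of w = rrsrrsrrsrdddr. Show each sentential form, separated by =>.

S => rrR => rrRS => rrsSdS => rrsrrRdS => rrsrrsSddS => rrsrrsrrRddS => rrsrrsrrsSdddS => rrsrrsrrsrdddS => rrsrrsrrsrdddr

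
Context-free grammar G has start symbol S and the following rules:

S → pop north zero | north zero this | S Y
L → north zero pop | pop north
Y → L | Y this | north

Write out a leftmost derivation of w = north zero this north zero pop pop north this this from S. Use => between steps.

S => S Y   [S → S Y]
S Y => S Y Y   [S → S Y]
S Y Y => north zero this Y Y   [S → north zero this]
north zero this Y Y => north zero this L Y   [Y → L]
north zero this L Y => north zero this north zero pop Y   [L → north zero pop]
north zero this north zero pop Y => north zero this north zero pop Y this   [Y → Y this]
north zero this north zero pop Y this => north zero this north zero pop Y this this   [Y → Y this]
north zero this north zero pop Y this this => north zero this north zero pop L this this   [Y → L]
north zero this north zero pop L this this => north zero this north zero pop pop north this this   [L → pop north]

S => S Y => S Y Y => north zero this Y Y => north zero this L Y => north zero this north zero pop Y => north zero this north zero pop Y this => north zero this north zero pop Y this this => north zero this north zero pop L this this => north zero this north zero pop pop north this this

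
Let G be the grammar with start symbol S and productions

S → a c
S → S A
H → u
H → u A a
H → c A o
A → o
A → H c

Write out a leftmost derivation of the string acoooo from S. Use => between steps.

S => SA   [S → S A]
SA => SAA   [S → S A]
SAA => SAAA   [S → S A]
SAAA => SAAAA   [S → S A]
SAAAA => acAAAA   [S → a c]
acAAAA => acoAAA   [A → o]
acoAAA => acooAA   [A → o]
acooAA => acoooA   [A → o]
acoooA => acoooo   [A → o]

S => SA => SAA => SAAA => SAAAA => acAAAA => acoAAA => acooAA => acoooA => acoooo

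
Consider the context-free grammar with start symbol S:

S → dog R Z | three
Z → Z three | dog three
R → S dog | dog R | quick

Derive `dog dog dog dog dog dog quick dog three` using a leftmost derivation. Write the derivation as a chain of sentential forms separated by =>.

S => dog R Z => dog dog R Z => dog dog dog R Z => dog dog dog dog R Z => dog dog dog dog dog R Z => dog dog dog dog dog dog R Z => dog dog dog dog dog dog quick Z => dog dog dog dog dog dog quick dog three

S => dog R Z   [S → dog R Z]
dog R Z => dog dog R Z   [R → dog R]
dog dog R Z => dog dog dog R Z   [R → dog R]
dog dog dog R Z => dog dog dog dog R Z   [R → dog R]
dog dog dog dog R Z => dog dog dog dog dog R Z   [R → dog R]
dog dog dog dog dog R Z => dog dog dog dog dog dog R Z   [R → dog R]
dog dog dog dog dog dog R Z => dog dog dog dog dog dog quick Z   [R → quick]
dog dog dog dog dog dog quick Z => dog dog dog dog dog dog quick dog three   [Z → dog three]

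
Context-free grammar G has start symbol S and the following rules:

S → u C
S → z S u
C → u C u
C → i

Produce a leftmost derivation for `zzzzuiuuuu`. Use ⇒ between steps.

S⇒zSu⇒zzSuu⇒zzzSuuu⇒zzzzSuuuu⇒zzzzuCuuuu⇒zzzzuiuuuu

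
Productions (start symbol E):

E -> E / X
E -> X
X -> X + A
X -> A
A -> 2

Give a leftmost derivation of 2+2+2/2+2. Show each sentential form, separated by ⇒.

E ⇒ E/X   [E -> E / X]
E/X ⇒ X/X   [E -> X]
X/X ⇒ X+A/X   [X -> X + A]
X+A/X ⇒ X+A+A/X   [X -> X + A]
X+A+A/X ⇒ A+A+A/X   [X -> A]
A+A+A/X ⇒ 2+A+A/X   [A -> 2]
2+A+A/X ⇒ 2+2+A/X   [A -> 2]
2+2+A/X ⇒ 2+2+2/X   [A -> 2]
2+2+2/X ⇒ 2+2+2/X+A   [X -> X + A]
2+2+2/X+A ⇒ 2+2+2/A+A   [X -> A]
2+2+2/A+A ⇒ 2+2+2/2+A   [A -> 2]
2+2+2/2+A ⇒ 2+2+2/2+2   [A -> 2]

E ⇒ E/X ⇒ X/X ⇒ X+A/X ⇒ X+A+A/X ⇒ A+A+A/X ⇒ 2+A+A/X ⇒ 2+2+A/X ⇒ 2+2+2/X ⇒ 2+2+2/X+A ⇒ 2+2+2/A+A ⇒ 2+2+2/2+A ⇒ 2+2+2/2+2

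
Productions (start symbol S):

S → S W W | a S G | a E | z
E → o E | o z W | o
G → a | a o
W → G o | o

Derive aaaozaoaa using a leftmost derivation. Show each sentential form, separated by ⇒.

S ⇒ aSG ⇒ aaSGG ⇒ aaaEGG ⇒ aaaozWGG ⇒ aaaozGoGG ⇒ aaaozaoGG ⇒ aaaozaoaG ⇒ aaaozaoaa

S ⇒ aSG   [S → a S G]
aSG ⇒ aaSGG   [S → a S G]
aaSGG ⇒ aaaEGG   [S → a E]
aaaEGG ⇒ aaaozWGG   [E → o z W]
aaaozWGG ⇒ aaaozGoGG   [W → G o]
aaaozGoGG ⇒ aaaozaoGG   [G → a]
aaaozaoGG ⇒ aaaozaoaG   [G → a]
aaaozaoaG ⇒ aaaozaoaa   [G → a]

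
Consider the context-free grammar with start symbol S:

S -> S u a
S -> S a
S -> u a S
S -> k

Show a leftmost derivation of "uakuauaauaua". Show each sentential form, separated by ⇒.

S⇒Sua⇒Suaua⇒uaSuaua⇒uaSauaua⇒uaSuaauaua⇒uaSuauaauaua⇒uakuauaauaua

S ⇒ Sua   [S -> S u a]
Sua ⇒ Suaua   [S -> S u a]
Suaua ⇒ uaSuaua   [S -> u a S]
uaSuaua ⇒ uaSauaua   [S -> S a]
uaSauaua ⇒ uaSuaauaua   [S -> S u a]
uaSuaauaua ⇒ uaSuauaauaua   [S -> S u a]
uaSuauaauaua ⇒ uakuauaauaua   [S -> k]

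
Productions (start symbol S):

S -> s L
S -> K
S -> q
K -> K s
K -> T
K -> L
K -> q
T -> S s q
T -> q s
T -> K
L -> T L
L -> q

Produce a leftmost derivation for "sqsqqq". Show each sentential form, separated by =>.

S => sL   [S -> s L]
sL => sTL   [L -> T L]
sTL => sSsqL   [T -> S s q]
sSsqL => sKsqL   [S -> K]
sKsqL => sLsqL   [K -> L]
sLsqL => sqsqL   [L -> q]
sqsqL => sqsqTL   [L -> T L]
sqsqTL => sqsqKL   [T -> K]
sqsqKL => sqsqLL   [K -> L]
sqsqLL => sqsqqL   [L -> q]
sqsqqL => sqsqqq   [L -> q]

S=>sL=>sTL=>sSsqL=>sKsqL=>sLsqL=>sqsqL=>sqsqTL=>sqsqKL=>sqsqLL=>sqsqqL=>sqsqqq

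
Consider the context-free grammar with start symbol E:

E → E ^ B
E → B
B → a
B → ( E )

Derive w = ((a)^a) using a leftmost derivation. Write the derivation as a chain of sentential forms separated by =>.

E => B => (E) => (E^B) => (B^B) => ((E)^B) => ((B)^B) => ((a)^B) => ((a)^a)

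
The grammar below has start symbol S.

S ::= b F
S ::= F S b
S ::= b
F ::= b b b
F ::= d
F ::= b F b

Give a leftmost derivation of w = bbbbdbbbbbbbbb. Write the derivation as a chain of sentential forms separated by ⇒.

S ⇒ FSb   [S ::= F S b]
FSb ⇒ bFbSb   [F ::= b F b]
bFbSb ⇒ bbFbbSb   [F ::= b F b]
bbFbbSb ⇒ bbbFbbbSb   [F ::= b F b]
bbbFbbbSb ⇒ bbbbFbbbbSb   [F ::= b F b]
bbbbFbbbbSb ⇒ bbbbdbbbbSb   [F ::= d]
bbbbdbbbbSb ⇒ bbbbdbbbbbFb   [S ::= b F]
bbbbdbbbbbFb ⇒ bbbbdbbbbbbbbb   [F ::= b b b]

S⇒FSb⇒bFbSb⇒bbFbbSb⇒bbbFbbbSb⇒bbbbFbbbbSb⇒bbbbdbbbbSb⇒bbbbdbbbbbFb⇒bbbbdbbbbbbbbb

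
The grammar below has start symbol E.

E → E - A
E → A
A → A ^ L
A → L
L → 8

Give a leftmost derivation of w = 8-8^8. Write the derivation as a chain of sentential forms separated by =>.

E => E-A => A-A => L-A => 8-A => 8-A^L => 8-L^L => 8-8^L => 8-8^8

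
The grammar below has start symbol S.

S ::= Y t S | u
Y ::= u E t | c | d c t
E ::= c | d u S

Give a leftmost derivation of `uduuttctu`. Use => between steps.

S => YtS   [S ::= Y t S]
YtS => uEttS   [Y ::= u E t]
uEttS => uduSttS   [E ::= d u S]
uduSttS => uduuttS   [S ::= u]
uduuttS => uduuttYtS   [S ::= Y t S]
uduuttYtS => uduuttctS   [Y ::= c]
uduuttctS => uduuttctu   [S ::= u]

S => YtS => uEttS => uduSttS => uduuttS => uduuttYtS => uduuttctS => uduuttctu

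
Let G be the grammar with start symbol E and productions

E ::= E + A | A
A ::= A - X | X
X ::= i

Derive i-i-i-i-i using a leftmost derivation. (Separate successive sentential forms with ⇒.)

E ⇒ A ⇒ A-X ⇒ A-X-X ⇒ A-X-X-X ⇒ A-X-X-X-X ⇒ X-X-X-X-X ⇒ i-X-X-X-X ⇒ i-i-X-X-X ⇒ i-i-i-X-X ⇒ i-i-i-i-X ⇒ i-i-i-i-i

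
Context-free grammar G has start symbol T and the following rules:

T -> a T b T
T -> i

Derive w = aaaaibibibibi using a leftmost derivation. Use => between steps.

T => aTbT => aaTbTbT => aaaTbTbTbT => aaaaTbTbTbTbT => aaaaibTbTbTbT => aaaaibibTbTbT => aaaaibibibTbT => aaaaibibibibT => aaaaibibibibi

T => aTbT   [T -> a T b T]
aTbT => aaTbTbT   [T -> a T b T]
aaTbTbT => aaaTbTbTbT   [T -> a T b T]
aaaTbTbTbT => aaaaTbTbTbTbT   [T -> a T b T]
aaaaTbTbTbTbT => aaaaibTbTbTbT   [T -> i]
aaaaibTbTbTbT => aaaaibibTbTbT   [T -> i]
aaaaibibTbTbT => aaaaibibibTbT   [T -> i]
aaaaibibibTbT => aaaaibibibibT   [T -> i]
aaaaibibibibT => aaaaibibibibi   [T -> i]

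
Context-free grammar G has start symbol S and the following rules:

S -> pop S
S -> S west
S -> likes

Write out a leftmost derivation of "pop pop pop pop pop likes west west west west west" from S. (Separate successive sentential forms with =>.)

S => pop S => pop pop S => pop pop S west => pop pop S west west => pop pop pop S west west => pop pop pop pop S west west => pop pop pop pop S west west west => pop pop pop pop pop S west west west => pop pop pop pop pop S west west west west => pop pop pop pop pop S west west west west west => pop pop pop pop pop likes west west west west west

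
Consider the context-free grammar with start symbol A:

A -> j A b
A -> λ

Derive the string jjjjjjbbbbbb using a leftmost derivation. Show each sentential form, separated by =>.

A=>jAb=>jjAbb=>jjjAbbb=>jjjjAbbbb=>jjjjjAbbbbb=>jjjjjjAbbbbbb=>jjjjjjbbbbbb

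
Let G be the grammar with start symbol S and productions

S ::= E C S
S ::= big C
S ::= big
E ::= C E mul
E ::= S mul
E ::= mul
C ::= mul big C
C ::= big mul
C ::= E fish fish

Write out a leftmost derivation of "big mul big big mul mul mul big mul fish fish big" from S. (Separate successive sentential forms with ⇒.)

S ⇒ E C S ⇒ C E mul C S ⇒ big mul E mul C S ⇒ big mul S mul mul C S ⇒ big mul big C mul mul C S ⇒ big mul big big mul mul mul C S ⇒ big mul big big mul mul mul E fish fish S ⇒ big mul big big mul mul mul S mul fish fish S ⇒ big mul big big mul mul mul big mul fish fish S ⇒ big mul big big mul mul mul big mul fish fish big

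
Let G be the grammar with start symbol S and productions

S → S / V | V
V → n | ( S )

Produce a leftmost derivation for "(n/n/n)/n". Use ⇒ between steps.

S ⇒ S/V ⇒ V/V ⇒ (S)/V ⇒ (S/V)/V ⇒ (S/V/V)/V ⇒ (V/V/V)/V ⇒ (n/V/V)/V ⇒ (n/n/V)/V ⇒ (n/n/n)/V ⇒ (n/n/n)/n

S ⇒ S/V   [S → S / V]
S/V ⇒ V/V   [S → V]
V/V ⇒ (S)/V   [V → ( S )]
(S)/V ⇒ (S/V)/V   [S → S / V]
(S/V)/V ⇒ (S/V/V)/V   [S → S / V]
(S/V/V)/V ⇒ (V/V/V)/V   [S → V]
(V/V/V)/V ⇒ (n/V/V)/V   [V → n]
(n/V/V)/V ⇒ (n/n/V)/V   [V → n]
(n/n/V)/V ⇒ (n/n/n)/V   [V → n]
(n/n/n)/V ⇒ (n/n/n)/n   [V → n]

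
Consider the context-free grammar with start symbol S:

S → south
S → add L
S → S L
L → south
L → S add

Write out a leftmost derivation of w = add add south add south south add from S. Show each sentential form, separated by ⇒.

S ⇒ S L ⇒ S L L ⇒ add L L L ⇒ add S add L L ⇒ add add L add L L ⇒ add add south add L L ⇒ add add south add south L ⇒ add add south add south S add ⇒ add add south add south south add

S ⇒ S L   [S → S L]
S L ⇒ S L L   [S → S L]
S L L ⇒ add L L L   [S → add L]
add L L L ⇒ add S add L L   [L → S add]
add S add L L ⇒ add add L add L L   [S → add L]
add add L add L L ⇒ add add south add L L   [L → south]
add add south add L L ⇒ add add south add south L   [L → south]
add add south add south L ⇒ add add south add south S add   [L → S add]
add add south add south S add ⇒ add add south add south south add   [S → south]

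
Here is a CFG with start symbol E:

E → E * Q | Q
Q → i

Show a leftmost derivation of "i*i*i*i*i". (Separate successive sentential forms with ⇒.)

E⇒E*Q⇒E*Q*Q⇒E*Q*Q*Q⇒E*Q*Q*Q*Q⇒Q*Q*Q*Q*Q⇒i*Q*Q*Q*Q⇒i*i*Q*Q*Q⇒i*i*i*Q*Q⇒i*i*i*i*Q⇒i*i*i*i*i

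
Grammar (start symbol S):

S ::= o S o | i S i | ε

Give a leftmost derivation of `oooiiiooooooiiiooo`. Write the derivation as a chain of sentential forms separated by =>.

S=>oSo=>ooSoo=>oooSooo=>oooiSiooo=>oooiiSiiooo=>oooiiiSiiiooo=>oooiiioSoiiiooo=>oooiiiooSooiiiooo=>oooiiioooSoooiiiooo=>oooiiiooooooiiiooo

S => oSo   [S ::= o S o]
oSo => ooSoo   [S ::= o S o]
ooSoo => oooSooo   [S ::= o S o]
oooSooo => oooiSiooo   [S ::= i S i]
oooiSiooo => oooiiSiiooo   [S ::= i S i]
oooiiSiiooo => oooiiiSiiiooo   [S ::= i S i]
oooiiiSiiiooo => oooiiioSoiiiooo   [S ::= o S o]
oooiiioSoiiiooo => oooiiiooSooiiiooo   [S ::= o S o]
oooiiiooSooiiiooo => oooiiioooSoooiiiooo   [S ::= o S o]
oooiiioooSoooiiiooo => oooiiiooooooiiiooo   [S ::= ε]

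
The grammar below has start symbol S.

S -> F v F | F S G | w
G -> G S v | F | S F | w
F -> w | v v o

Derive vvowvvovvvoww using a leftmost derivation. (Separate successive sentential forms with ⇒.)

S ⇒ FSG   [S -> F S G]
FSG ⇒ vvoSG   [F -> v v o]
vvoSG ⇒ vvoFSGG   [S -> F S G]
vvoFSGG ⇒ vvowSGG   [F -> w]
vvowSGG ⇒ vvowFvFGG   [S -> F v F]
vvowFvFGG ⇒ vvowvvovFGG   [F -> v v o]
vvowvvovFGG ⇒ vvowvvovvvoGG   [F -> v v o]
vvowvvovvvoGG ⇒ vvowvvovvvoFG   [G -> F]
vvowvvovvvoFG ⇒ vvowvvovvvowG   [F -> w]
vvowvvovvvowG ⇒ vvowvvovvvoww   [G -> w]

S ⇒ FSG ⇒ vvoSG ⇒ vvoFSGG ⇒ vvowSGG ⇒ vvowFvFGG ⇒ vvowvvovFGG ⇒ vvowvvovvvoGG ⇒ vvowvvovvvoFG ⇒ vvowvvovvvowG ⇒ vvowvvovvvoww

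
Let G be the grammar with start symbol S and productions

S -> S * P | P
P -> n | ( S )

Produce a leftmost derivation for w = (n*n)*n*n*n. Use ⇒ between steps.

S ⇒ S*P ⇒ S*P*P ⇒ S*P*P*P ⇒ P*P*P*P ⇒ (S)*P*P*P ⇒ (S*P)*P*P*P ⇒ (P*P)*P*P*P ⇒ (n*P)*P*P*P ⇒ (n*n)*P*P*P ⇒ (n*n)*n*P*P ⇒ (n*n)*n*n*P ⇒ (n*n)*n*n*n

S ⇒ S*P   [S -> S * P]
S*P ⇒ S*P*P   [S -> S * P]
S*P*P ⇒ S*P*P*P   [S -> S * P]
S*P*P*P ⇒ P*P*P*P   [S -> P]
P*P*P*P ⇒ (S)*P*P*P   [P -> ( S )]
(S)*P*P*P ⇒ (S*P)*P*P*P   [S -> S * P]
(S*P)*P*P*P ⇒ (P*P)*P*P*P   [S -> P]
(P*P)*P*P*P ⇒ (n*P)*P*P*P   [P -> n]
(n*P)*P*P*P ⇒ (n*n)*P*P*P   [P -> n]
(n*n)*P*P*P ⇒ (n*n)*n*P*P   [P -> n]
(n*n)*n*P*P ⇒ (n*n)*n*n*P   [P -> n]
(n*n)*n*n*P ⇒ (n*n)*n*n*n   [P -> n]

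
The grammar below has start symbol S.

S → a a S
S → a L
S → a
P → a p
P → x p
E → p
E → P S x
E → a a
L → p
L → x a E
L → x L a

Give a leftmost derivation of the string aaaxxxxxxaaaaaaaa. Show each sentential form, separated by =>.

S => aaS => aaaL => aaaxLa => aaaxxLaa => aaaxxxLaaa => aaaxxxxLaaaa => aaaxxxxxLaaaaa => aaaxxxxxxaEaaaaa => aaaxxxxxxaaaaaaaa

S => aaS   [S → a a S]
aaS => aaaL   [S → a L]
aaaL => aaaxLa   [L → x L a]
aaaxLa => aaaxxLaa   [L → x L a]
aaaxxLaa => aaaxxxLaaa   [L → x L a]
aaaxxxLaaa => aaaxxxxLaaaa   [L → x L a]
aaaxxxxLaaaa => aaaxxxxxLaaaaa   [L → x L a]
aaaxxxxxLaaaaa => aaaxxxxxxaEaaaaa   [L → x a E]
aaaxxxxxxaEaaaaa => aaaxxxxxxaaaaaaaa   [E → a a]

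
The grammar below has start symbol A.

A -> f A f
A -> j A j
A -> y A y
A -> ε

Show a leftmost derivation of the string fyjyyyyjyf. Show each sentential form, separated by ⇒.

A ⇒ fAf   [A -> f A f]
fAf ⇒ fyAyf   [A -> y A y]
fyAyf ⇒ fyjAjyf   [A -> j A j]
fyjAjyf ⇒ fyjyAyjyf   [A -> y A y]
fyjyAyjyf ⇒ fyjyyAyyjyf   [A -> y A y]
fyjyyAyyjyf ⇒ fyjyyyyjyf   [A -> ε]

A ⇒ fAf ⇒ fyAyf ⇒ fyjAjyf ⇒ fyjyAyjyf ⇒ fyjyyAyyjyf ⇒ fyjyyyyjyf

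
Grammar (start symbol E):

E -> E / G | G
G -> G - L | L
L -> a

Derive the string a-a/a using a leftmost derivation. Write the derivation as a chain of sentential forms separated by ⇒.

E ⇒ E/G   [E -> E / G]
E/G ⇒ G/G   [E -> G]
G/G ⇒ G-L/G   [G -> G - L]
G-L/G ⇒ L-L/G   [G -> L]
L-L/G ⇒ a-L/G   [L -> a]
a-L/G ⇒ a-a/G   [L -> a]
a-a/G ⇒ a-a/L   [G -> L]
a-a/L ⇒ a-a/a   [L -> a]

E ⇒ E/G ⇒ G/G ⇒ G-L/G ⇒ L-L/G ⇒ a-L/G ⇒ a-a/G ⇒ a-a/L ⇒ a-a/a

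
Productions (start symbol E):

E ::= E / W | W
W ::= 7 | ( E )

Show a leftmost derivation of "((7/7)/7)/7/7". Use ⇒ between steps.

E⇒E/W⇒E/W/W⇒W/W/W⇒(E)/W/W⇒(E/W)/W/W⇒(W/W)/W/W⇒((E)/W)/W/W⇒((E/W)/W)/W/W⇒((W/W)/W)/W/W⇒((7/W)/W)/W/W⇒((7/7)/W)/W/W⇒((7/7)/7)/W/W⇒((7/7)/7)/7/W⇒((7/7)/7)/7/7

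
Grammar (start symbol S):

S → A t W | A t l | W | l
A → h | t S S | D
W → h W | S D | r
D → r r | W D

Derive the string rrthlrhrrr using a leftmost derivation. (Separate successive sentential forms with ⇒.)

S ⇒ AtW   [S → A t W]
AtW ⇒ DtW   [A → D]
DtW ⇒ rrtW   [D → r r]
rrtW ⇒ rrthW   [W → h W]
rrthW ⇒ rrthSD   [W → S D]
rrthSD ⇒ rrthlD   [S → l]
rrthlD ⇒ rrthlWD   [D → W D]
rrthlWD ⇒ rrthlrD   [W → r]
rrthlrD ⇒ rrthlrWD   [D → W D]
rrthlrWD ⇒ rrthlrhWD   [W → h W]
rrthlrhWD ⇒ rrthlrhrD   [W → r]
rrthlrhrD ⇒ rrthlrhrrr   [D → r r]

S⇒AtW⇒DtW⇒rrtW⇒rrthW⇒rrthSD⇒rrthlD⇒rrthlWD⇒rrthlrD⇒rrthlrWD⇒rrthlrhWD⇒rrthlrhrD⇒rrthlrhrrr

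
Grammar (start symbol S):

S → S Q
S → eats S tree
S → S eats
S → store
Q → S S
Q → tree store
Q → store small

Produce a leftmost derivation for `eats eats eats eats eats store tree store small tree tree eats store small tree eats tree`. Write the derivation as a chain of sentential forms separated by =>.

S => eats S tree   [S → eats S tree]
eats S tree => eats S eats tree   [S → S eats]
eats S eats tree => eats eats S tree eats tree   [S → eats S tree]
eats eats S tree eats tree => eats eats S Q tree eats tree   [S → S Q]
eats eats S Q tree eats tree => eats eats S eats Q tree eats tree   [S → S eats]
eats eats S eats Q tree eats tree => eats eats eats S tree eats Q tree eats tree   [S → eats S tree]
eats eats eats S tree eats Q tree eats tree => eats eats eats eats S tree tree eats Q tree eats tree   [S → eats S tree]
eats eats eats eats S tree tree eats Q tree eats tree => eats eats eats eats S Q tree tree eats Q tree eats tree   [S → S Q]
eats eats eats eats S Q tree tree eats Q tree eats tree => eats eats eats eats eats S tree Q tree tree eats Q tree eats tree   [S → eats S tree]
eats eats eats eats eats S tree Q tree tree eats Q tree eats tree => eats eats eats eats eats store tree Q tree tree eats Q tree eats tree   [S → store]
eats eats eats eats eats store tree Q tree tree eats Q tree eats tree => eats eats eats eats eats store tree store small tree tree eats Q tree eats tree   [Q → store small]
eats eats eats eats eats store tree store small tree tree eats Q tree eats tree => eats eats eats eats eats store tree store small tree tree eats store small tree eats tree   [Q → store small]

S => eats S tree => eats S eats tree => eats eats S tree eats tree => eats eats S Q tree eats tree => eats eats S eats Q tree eats tree => eats eats eats S tree eats Q tree eats tree => eats eats eats eats S tree tree eats Q tree eats tree => eats eats eats eats S Q tree tree eats Q tree eats tree => eats eats eats eats eats S tree Q tree tree eats Q tree eats tree => eats eats eats eats eats store tree Q tree tree eats Q tree eats tree => eats eats eats eats eats store tree store small tree tree eats Q tree eats tree => eats eats eats eats eats store tree store small tree tree eats store small tree eats tree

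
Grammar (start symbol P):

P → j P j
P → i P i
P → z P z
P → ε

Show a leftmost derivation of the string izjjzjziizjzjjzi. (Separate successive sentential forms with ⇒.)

P ⇒ iPi   [P → i P i]
iPi ⇒ izPzi   [P → z P z]
izPzi ⇒ izjPjzi   [P → j P j]
izjPjzi ⇒ izjjPjjzi   [P → j P j]
izjjPjjzi ⇒ izjjzPzjjzi   [P → z P z]
izjjzPzjjzi ⇒ izjjzjPjzjjzi   [P → j P j]
izjjzjPjzjjzi ⇒ izjjzjzPzjzjjzi   [P → z P z]
izjjzjzPzjzjjzi ⇒ izjjzjziPizjzjjzi   [P → i P i]
izjjzjziPizjzjjzi ⇒ izjjzjziizjzjjzi   [P → ε]

P ⇒ iPi ⇒ izPzi ⇒ izjPjzi ⇒ izjjPjjzi ⇒ izjjzPzjjzi ⇒ izjjzjPjzjjzi ⇒ izjjzjzPzjzjjzi ⇒ izjjzjziPizjzjjzi ⇒ izjjzjziizjzjjzi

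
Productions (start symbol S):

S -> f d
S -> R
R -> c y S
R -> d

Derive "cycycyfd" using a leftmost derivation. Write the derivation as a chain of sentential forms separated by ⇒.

S ⇒ R   [S -> R]
R ⇒ cyS   [R -> c y S]
cyS ⇒ cyR   [S -> R]
cyR ⇒ cycyS   [R -> c y S]
cycyS ⇒ cycyR   [S -> R]
cycyR ⇒ cycycyS   [R -> c y S]
cycycyS ⇒ cycycyfd   [S -> f d]

S ⇒ R ⇒ cyS ⇒ cyR ⇒ cycyS ⇒ cycyR ⇒ cycycyS ⇒ cycycyfd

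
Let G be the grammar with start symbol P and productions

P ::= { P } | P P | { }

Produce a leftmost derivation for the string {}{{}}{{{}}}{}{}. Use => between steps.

P => PP   [P ::= P P]
PP => {}P   [P ::= { }]
{}P => {}PP   [P ::= P P]
{}PP => {}PPP   [P ::= P P]
{}PPP => {}{P}PP   [P ::= { P }]
{}{P}PP => {}{{}}PP   [P ::= { }]
{}{{}}PP => {}{{}}PPP   [P ::= P P]
{}{{}}PPP => {}{{}}{P}PP   [P ::= { P }]
{}{{}}{P}PP => {}{{}}{{P}}PP   [P ::= { P }]
{}{{}}{{P}}PP => {}{{}}{{{}}}PP   [P ::= { }]
{}{{}}{{{}}}PP => {}{{}}{{{}}}{}P   [P ::= { }]
{}{{}}{{{}}}{}P => {}{{}}{{{}}}{}{}   [P ::= { }]

P=>PP=>{}P=>{}PP=>{}PPP=>{}{P}PP=>{}{{}}PP=>{}{{}}PPP=>{}{{}}{P}PP=>{}{{}}{{P}}PP=>{}{{}}{{{}}}PP=>{}{{}}{{{}}}{}P=>{}{{}}{{{}}}{}{}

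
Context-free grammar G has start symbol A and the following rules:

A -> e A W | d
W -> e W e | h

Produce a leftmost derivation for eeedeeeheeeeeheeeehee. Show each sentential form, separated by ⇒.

A ⇒ eAW ⇒ eeAWW ⇒ eeeAWWW ⇒ eeedWWW ⇒ eeedeWeWW ⇒ eeedeeWeeWW ⇒ eeedeeeWeeeWW ⇒ eeedeeeheeeWW ⇒ eeedeeeheeeeWeW ⇒ eeedeeeheeeeeWeeW ⇒ eeedeeeheeeeeheeW ⇒ eeedeeeheeeeeheeeWe ⇒ eeedeeeheeeeeheeeeWee ⇒ eeedeeeheeeeeheeeehee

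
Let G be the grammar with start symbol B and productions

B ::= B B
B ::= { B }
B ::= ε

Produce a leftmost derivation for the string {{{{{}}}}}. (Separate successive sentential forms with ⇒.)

B⇒{B}⇒{{B}}⇒{{{B}}}⇒{{{BB}}}⇒{{{{B}B}}}⇒{{{{BB}B}}}⇒{{{{{B}B}B}}}⇒{{{{{}B}B}}}⇒{{{{{}}B}}}⇒{{{{{}}}}}

B ⇒ {B}   [B ::= { B }]
{B} ⇒ {{B}}   [B ::= { B }]
{{B}} ⇒ {{{B}}}   [B ::= { B }]
{{{B}}} ⇒ {{{BB}}}   [B ::= B B]
{{{BB}}} ⇒ {{{{B}B}}}   [B ::= { B }]
{{{{B}B}}} ⇒ {{{{BB}B}}}   [B ::= B B]
{{{{BB}B}}} ⇒ {{{{{B}B}B}}}   [B ::= { B }]
{{{{{B}B}B}}} ⇒ {{{{{}B}B}}}   [B ::= ε]
{{{{{}B}B}}} ⇒ {{{{{}}B}}}   [B ::= ε]
{{{{{}}B}}} ⇒ {{{{{}}}}}   [B ::= ε]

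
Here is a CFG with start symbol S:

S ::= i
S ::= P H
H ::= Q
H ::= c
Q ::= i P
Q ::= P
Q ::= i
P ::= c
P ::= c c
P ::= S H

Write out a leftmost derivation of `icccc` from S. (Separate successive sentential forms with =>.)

S => PH => SHH => PHHH => SHHHH => iHHHH => icHHH => iccHH => icccH => icccc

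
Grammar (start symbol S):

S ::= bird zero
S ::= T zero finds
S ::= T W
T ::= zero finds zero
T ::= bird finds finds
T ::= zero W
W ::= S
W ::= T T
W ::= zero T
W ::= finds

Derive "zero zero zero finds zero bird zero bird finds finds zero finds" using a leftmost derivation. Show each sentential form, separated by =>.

S => T zero finds   [S ::= T zero finds]
T zero finds => zero W zero finds   [T ::= zero W]
zero W zero finds => zero T T zero finds   [W ::= T T]
zero T T zero finds => zero zero W T zero finds   [T ::= zero W]
zero zero W T zero finds => zero zero S T zero finds   [W ::= S]
zero zero S T zero finds => zero zero T W T zero finds   [S ::= T W]
zero zero T W T zero finds => zero zero zero finds zero W T zero finds   [T ::= zero finds zero]
zero zero zero finds zero W T zero finds => zero zero zero finds zero S T zero finds   [W ::= S]
zero zero zero finds zero S T zero finds => zero zero zero finds zero bird zero T zero finds   [S ::= bird zero]
zero zero zero finds zero bird zero T zero finds => zero zero zero finds zero bird zero bird finds finds zero finds   [T ::= bird finds finds]

S => T zero finds => zero W zero finds => zero T T zero finds => zero zero W T zero finds => zero zero S T zero finds => zero zero T W T zero finds => zero zero zero finds zero W T zero finds => zero zero zero finds zero S T zero finds => zero zero zero finds zero bird zero T zero finds => zero zero zero finds zero bird zero bird finds finds zero finds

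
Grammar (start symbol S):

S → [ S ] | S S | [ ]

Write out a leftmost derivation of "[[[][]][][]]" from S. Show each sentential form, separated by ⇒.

S ⇒ [S]   [S → [ S ]]
[S] ⇒ [SS]   [S → S S]
[SS] ⇒ [SSS]   [S → S S]
[SSS] ⇒ [[S]SS]   [S → [ S ]]
[[S]SS] ⇒ [[SS]SS]   [S → S S]
[[SS]SS] ⇒ [[[]S]SS]   [S → [ ]]
[[[]S]SS] ⇒ [[[][]]SS]   [S → [ ]]
[[[][]]SS] ⇒ [[[][]][]S]   [S → [ ]]
[[[][]][]S] ⇒ [[[][]][][]]   [S → [ ]]

S ⇒ [S] ⇒ [SS] ⇒ [SSS] ⇒ [[S]SS] ⇒ [[SS]SS] ⇒ [[[]S]SS] ⇒ [[[][]]SS] ⇒ [[[][]][]S] ⇒ [[[][]][][]]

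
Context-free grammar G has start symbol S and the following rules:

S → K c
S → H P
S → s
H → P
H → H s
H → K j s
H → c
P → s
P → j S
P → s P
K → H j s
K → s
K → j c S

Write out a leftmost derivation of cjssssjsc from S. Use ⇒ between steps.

S ⇒ HP   [S → H P]
HP ⇒ cP   [H → c]
cP ⇒ cjS   [P → j S]
cjS ⇒ cjKc   [S → K c]
cjKc ⇒ cjHjsc   [K → H j s]
cjHjsc ⇒ cjHsjsc   [H → H s]
cjHsjsc ⇒ cjHssjsc   [H → H s]
cjHssjsc ⇒ cjPssjsc   [H → P]
cjPssjsc ⇒ cjsPssjsc   [P → s P]
cjsPssjsc ⇒ cjssssjsc   [P → s]

S ⇒ HP ⇒ cP ⇒ cjS ⇒ cjKc ⇒ cjHjsc ⇒ cjHsjsc ⇒ cjHssjsc ⇒ cjPssjsc ⇒ cjsPssjsc ⇒ cjssssjsc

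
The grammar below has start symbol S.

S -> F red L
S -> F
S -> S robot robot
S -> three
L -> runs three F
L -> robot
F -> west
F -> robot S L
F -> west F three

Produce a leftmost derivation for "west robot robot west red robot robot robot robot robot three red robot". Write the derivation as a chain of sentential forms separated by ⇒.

S ⇒ F red L   [S -> F red L]
F red L ⇒ west F three red L   [F -> west F three]
west F three red L ⇒ west robot S L three red L   [F -> robot S L]
west robot S L three red L ⇒ west robot F L three red L   [S -> F]
west robot F L three red L ⇒ west robot robot S L L three red L   [F -> robot S L]
west robot robot S L L three red L ⇒ west robot robot S robot robot L L three red L   [S -> S robot robot]
west robot robot S robot robot L L three red L ⇒ west robot robot F red L robot robot L L three red L   [S -> F red L]
west robot robot F red L robot robot L L three red L ⇒ west robot robot west red L robot robot L L three red L   [F -> west]
west robot robot west red L robot robot L L three red L ⇒ west robot robot west red robot robot robot L L three red L   [L -> robot]
west robot robot west red robot robot robot L L three red L ⇒ west robot robot west red robot robot robot robot L three red L   [L -> robot]
west robot robot west red robot robot robot robot L three red L ⇒ west robot robot west red robot robot robot robot robot three red L   [L -> robot]
west robot robot west red robot robot robot robot robot three red L ⇒ west robot robot west red robot robot robot robot robot three red robot   [L -> robot]

S ⇒ F red L ⇒ west F three red L ⇒ west robot S L three red L ⇒ west robot F L three red L ⇒ west robot robot S L L three red L ⇒ west robot robot S robot robot L L three red L ⇒ west robot robot F red L robot robot L L three red L ⇒ west robot robot west red L robot robot L L three red L ⇒ west robot robot west red robot robot robot L L three red L ⇒ west robot robot west red robot robot robot robot L three red L ⇒ west robot robot west red robot robot robot robot robot three red L ⇒ west robot robot west red robot robot robot robot robot three red robot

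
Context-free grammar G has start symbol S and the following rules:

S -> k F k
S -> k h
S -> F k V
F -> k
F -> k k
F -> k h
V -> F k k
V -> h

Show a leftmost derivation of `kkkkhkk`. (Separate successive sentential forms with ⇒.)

S ⇒ FkV   [S -> F k V]
FkV ⇒ kkkV   [F -> k k]
kkkV ⇒ kkkFkk   [V -> F k k]
kkkFkk ⇒ kkkkhkk   [F -> k h]

S⇒FkV⇒kkkV⇒kkkFkk⇒kkkkhkk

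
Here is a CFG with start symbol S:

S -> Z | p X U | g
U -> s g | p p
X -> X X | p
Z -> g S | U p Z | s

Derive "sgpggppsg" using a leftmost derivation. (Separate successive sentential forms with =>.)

S => Z   [S -> Z]
Z => UpZ   [Z -> U p Z]
UpZ => sgpZ   [U -> s g]
sgpZ => sgpgS   [Z -> g S]
sgpgS => sgpgZ   [S -> Z]
sgpgZ => sgpggS   [Z -> g S]
sgpggS => sgpggpXU   [S -> p X U]
sgpggpXU => sgpggppU   [X -> p]
sgpggppU => sgpggppsg   [U -> s g]

S => Z => UpZ => sgpZ => sgpgS => sgpgZ => sgpggS => sgpggpXU => sgpggppU => sgpggppsg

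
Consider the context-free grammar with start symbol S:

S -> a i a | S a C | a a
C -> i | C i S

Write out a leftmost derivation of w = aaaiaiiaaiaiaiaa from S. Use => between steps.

S => SaC   [S -> S a C]
SaC => SaCaC   [S -> S a C]
SaCaC => aaaCaC   [S -> a a]
aaaCaC => aaaiaC   [C -> i]
aaaiaC => aaaiaCiS   [C -> C i S]
aaaiaCiS => aaaiaCiSiS   [C -> C i S]
aaaiaCiSiS => aaaiaCiSiSiS   [C -> C i S]
aaaiaCiSiSiS => aaaiaiiSiSiS   [C -> i]
aaaiaiiSiSiS => aaaiaiiaaiSiS   [S -> a a]
aaaiaiiaaiSiS => aaaiaiiaaiaiaiS   [S -> a i a]
aaaiaiiaaiaiaiS => aaaiaiiaaiaiaiaa   [S -> a a]

S => SaC => SaCaC => aaaCaC => aaaiaC => aaaiaCiS => aaaiaCiSiS => aaaiaCiSiSiS => aaaiaiiSiSiS => aaaiaiiaaiSiS => aaaiaiiaaiaiaiS => aaaiaiiaaiaiaiaa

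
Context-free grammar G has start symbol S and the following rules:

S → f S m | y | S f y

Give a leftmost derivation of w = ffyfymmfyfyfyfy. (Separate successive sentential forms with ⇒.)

S ⇒ Sfy   [S → S f y]
Sfy ⇒ Sfyfy   [S → S f y]
Sfyfy ⇒ Sfyfyfy   [S → S f y]
Sfyfyfy ⇒ Sfyfyfyfy   [S → S f y]
Sfyfyfyfy ⇒ fSmfyfyfyfy   [S → f S m]
fSmfyfyfyfy ⇒ ffSmmfyfyfyfy   [S → f S m]
ffSmmfyfyfyfy ⇒ ffSfymmfyfyfyfy   [S → S f y]
ffSfymmfyfyfyfy ⇒ ffyfymmfyfyfyfy   [S → y]

S ⇒ Sfy ⇒ Sfyfy ⇒ Sfyfyfy ⇒ Sfyfyfyfy ⇒ fSmfyfyfyfy ⇒ ffSmmfyfyfyfy ⇒ ffSfymmfyfyfyfy ⇒ ffyfymmfyfyfyfy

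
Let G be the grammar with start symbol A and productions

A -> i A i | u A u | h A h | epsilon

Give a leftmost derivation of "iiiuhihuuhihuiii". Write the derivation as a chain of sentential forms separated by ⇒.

A ⇒ iAi   [A -> i A i]
iAi ⇒ iiAii   [A -> i A i]
iiAii ⇒ iiiAiii   [A -> i A i]
iiiAiii ⇒ iiiuAuiii   [A -> u A u]
iiiuAuiii ⇒ iiiuhAhuiii   [A -> h A h]
iiiuhAhuiii ⇒ iiiuhiAihuiii   [A -> i A i]
iiiuhiAihuiii ⇒ iiiuhihAhihuiii   [A -> h A h]
iiiuhihAhihuiii ⇒ iiiuhihuAuhihuiii   [A -> u A u]
iiiuhihuAuhihuiii ⇒ iiiuhihuuhihuiii   [A -> epsilon]

A⇒iAi⇒iiAii⇒iiiAiii⇒iiiuAuiii⇒iiiuhAhuiii⇒iiiuhiAihuiii⇒iiiuhihAhihuiii⇒iiiuhihuAuhihuiii⇒iiiuhihuuhihuiii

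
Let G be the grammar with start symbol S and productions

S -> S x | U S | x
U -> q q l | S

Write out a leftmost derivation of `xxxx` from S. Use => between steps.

S => Sx   [S -> S x]
Sx => USx   [S -> U S]
USx => SSx   [U -> S]
SSx => SxSx   [S -> S x]
SxSx => xxSx   [S -> x]
xxSx => xxxx   [S -> x]

S => Sx => USx => SSx => SxSx => xxSx => xxxx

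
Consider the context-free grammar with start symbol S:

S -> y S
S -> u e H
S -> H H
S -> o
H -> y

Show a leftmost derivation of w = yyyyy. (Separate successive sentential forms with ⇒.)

S ⇒ yS   [S -> y S]
yS ⇒ yyS   [S -> y S]
yyS ⇒ yyyS   [S -> y S]
yyyS ⇒ yyyHH   [S -> H H]
yyyHH ⇒ yyyyH   [H -> y]
yyyyH ⇒ yyyyy   [H -> y]

S ⇒ yS ⇒ yyS ⇒ yyyS ⇒ yyyHH ⇒ yyyyH ⇒ yyyyy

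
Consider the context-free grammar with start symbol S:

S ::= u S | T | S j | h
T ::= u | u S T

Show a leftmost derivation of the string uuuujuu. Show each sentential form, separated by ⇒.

S ⇒ T ⇒ uST ⇒ uTT ⇒ uuSTT ⇒ uuSjTT ⇒ uuuSjTT ⇒ uuuTjTT ⇒ uuuujTT ⇒ uuuujuT ⇒ uuuujuu

S ⇒ T   [S ::= T]
T ⇒ uST   [T ::= u S T]
uST ⇒ uTT   [S ::= T]
uTT ⇒ uuSTT   [T ::= u S T]
uuSTT ⇒ uuSjTT   [S ::= S j]
uuSjTT ⇒ uuuSjTT   [S ::= u S]
uuuSjTT ⇒ uuuTjTT   [S ::= T]
uuuTjTT ⇒ uuuujTT   [T ::= u]
uuuujTT ⇒ uuuujuT   [T ::= u]
uuuujuT ⇒ uuuujuu   [T ::= u]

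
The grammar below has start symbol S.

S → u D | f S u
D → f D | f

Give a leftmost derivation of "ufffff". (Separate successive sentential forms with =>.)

S => uD => ufD => uffD => ufffD => uffffD => ufffff

S => uD   [S → u D]
uD => ufD   [D → f D]
ufD => uffD   [D → f D]
uffD => ufffD   [D → f D]
ufffD => uffffD   [D → f D]
uffffD => ufffff   [D → f]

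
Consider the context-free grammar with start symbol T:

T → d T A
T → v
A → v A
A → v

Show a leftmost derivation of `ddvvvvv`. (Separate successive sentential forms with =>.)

T => dTA   [T → d T A]
dTA => ddTAA   [T → d T A]
ddTAA => ddvAA   [T → v]
ddvAA => ddvvA   [A → v]
ddvvA => ddvvvA   [A → v A]
ddvvvA => ddvvvvA   [A → v A]
ddvvvvA => ddvvvvv   [A → v]

T=>dTA=>ddTAA=>ddvAA=>ddvvA=>ddvvvA=>ddvvvvA=>ddvvvvv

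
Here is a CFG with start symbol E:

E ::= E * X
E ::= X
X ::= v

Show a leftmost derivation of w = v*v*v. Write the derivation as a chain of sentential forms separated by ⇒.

E ⇒ E*X ⇒ E*X*X ⇒ X*X*X ⇒ v*X*X ⇒ v*v*X ⇒ v*v*v

E ⇒ E*X   [E ::= E * X]
E*X ⇒ E*X*X   [E ::= E * X]
E*X*X ⇒ X*X*X   [E ::= X]
X*X*X ⇒ v*X*X   [X ::= v]
v*X*X ⇒ v*v*X   [X ::= v]
v*v*X ⇒ v*v*v   [X ::= v]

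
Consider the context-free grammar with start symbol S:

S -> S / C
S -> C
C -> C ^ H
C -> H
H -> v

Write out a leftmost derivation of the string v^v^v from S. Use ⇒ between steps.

S ⇒ C   [S -> C]
C ⇒ C^H   [C -> C ^ H]
C^H ⇒ C^H^H   [C -> C ^ H]
C^H^H ⇒ H^H^H   [C -> H]
H^H^H ⇒ v^H^H   [H -> v]
v^H^H ⇒ v^v^H   [H -> v]
v^v^H ⇒ v^v^v   [H -> v]

S ⇒ C ⇒ C^H ⇒ C^H^H ⇒ H^H^H ⇒ v^H^H ⇒ v^v^H ⇒ v^v^v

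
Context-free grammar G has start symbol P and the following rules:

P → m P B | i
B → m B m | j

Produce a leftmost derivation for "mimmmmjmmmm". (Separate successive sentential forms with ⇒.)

P⇒mPB⇒miB⇒mimBm⇒mimmBmm⇒mimmmBmmm⇒mimmmmBmmmm⇒mimmmmjmmmm

P ⇒ mPB   [P → m P B]
mPB ⇒ miB   [P → i]
miB ⇒ mimBm   [B → m B m]
mimBm ⇒ mimmBmm   [B → m B m]
mimmBmm ⇒ mimmmBmmm   [B → m B m]
mimmmBmmm ⇒ mimmmmBmmmm   [B → m B m]
mimmmmBmmmm ⇒ mimmmmjmmmm   [B → j]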